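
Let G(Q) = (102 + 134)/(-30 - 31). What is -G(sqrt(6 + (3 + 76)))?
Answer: 236/61 ≈ 3.8689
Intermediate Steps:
G(Q) = -236/61 (G(Q) = 236/(-61) = 236*(-1/61) = -236/61)
-G(sqrt(6 + (3 + 76))) = -1*(-236/61) = 236/61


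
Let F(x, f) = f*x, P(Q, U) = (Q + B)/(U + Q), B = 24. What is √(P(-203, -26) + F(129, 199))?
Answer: 17*√4658318/229 ≈ 160.22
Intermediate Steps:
P(Q, U) = (24 + Q)/(Q + U) (P(Q, U) = (Q + 24)/(U + Q) = (24 + Q)/(Q + U))
√(P(-203, -26) + F(129, 199)) = √((24 - 203)/(-203 - 26) + 199*129) = √(-179/(-229) + 25671) = √(-1/229*(-179) + 25671) = √(179/229 + 25671) = √(5878838/229) = 17*√4658318/229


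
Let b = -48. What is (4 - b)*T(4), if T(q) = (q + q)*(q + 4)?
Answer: 3328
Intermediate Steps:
T(q) = 2*q*(4 + q) (T(q) = (2*q)*(4 + q) = 2*q*(4 + q))
(4 - b)*T(4) = (4 - 1*(-48))*(2*4*(4 + 4)) = (4 + 48)*(2*4*8) = 52*64 = 3328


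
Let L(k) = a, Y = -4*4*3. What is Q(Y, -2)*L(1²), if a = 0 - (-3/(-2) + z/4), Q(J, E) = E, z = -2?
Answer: 2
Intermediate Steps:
Y = -48 (Y = -16*3 = -48)
a = -1 (a = 0 - (-3/(-2) - 2/4) = 0 - (-3*(-½) - 2*¼) = 0 - (3/2 - ½) = 0 - 1*1 = 0 - 1 = -1)
L(k) = -1
Q(Y, -2)*L(1²) = -2*(-1) = 2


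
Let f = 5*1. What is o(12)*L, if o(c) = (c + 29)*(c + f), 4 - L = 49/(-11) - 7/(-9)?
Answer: 529720/99 ≈ 5350.7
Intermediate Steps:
f = 5
L = 760/99 (L = 4 - (49/(-11) - 7/(-9)) = 4 - (49*(-1/11) - 7*(-1/9)) = 4 - (-49/11 + 7/9) = 4 - 1*(-364/99) = 4 + 364/99 = 760/99 ≈ 7.6768)
o(c) = (5 + c)*(29 + c) (o(c) = (c + 29)*(c + 5) = (29 + c)*(5 + c) = (5 + c)*(29 + c))
o(12)*L = (145 + 12**2 + 34*12)*(760/99) = (145 + 144 + 408)*(760/99) = 697*(760/99) = 529720/99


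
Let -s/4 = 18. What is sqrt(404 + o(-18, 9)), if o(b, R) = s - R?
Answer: sqrt(323) ≈ 17.972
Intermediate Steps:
s = -72 (s = -4*18 = -72)
o(b, R) = -72 - R
sqrt(404 + o(-18, 9)) = sqrt(404 + (-72 - 1*9)) = sqrt(404 + (-72 - 9)) = sqrt(404 - 81) = sqrt(323)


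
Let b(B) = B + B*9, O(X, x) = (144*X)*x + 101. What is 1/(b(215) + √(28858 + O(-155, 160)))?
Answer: 2150/8164741 - I*√3542241/8164741 ≈ 0.00026333 - 0.00023051*I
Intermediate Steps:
O(X, x) = 101 + 144*X*x (O(X, x) = 144*X*x + 101 = 101 + 144*X*x)
b(B) = 10*B (b(B) = B + 9*B = 10*B)
1/(b(215) + √(28858 + O(-155, 160))) = 1/(10*215 + √(28858 + (101 + 144*(-155)*160))) = 1/(2150 + √(28858 + (101 - 3571200))) = 1/(2150 + √(28858 - 3571099)) = 1/(2150 + √(-3542241)) = 1/(2150 + I*√3542241)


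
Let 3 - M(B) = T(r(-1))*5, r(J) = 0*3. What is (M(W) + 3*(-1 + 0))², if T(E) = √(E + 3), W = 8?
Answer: 75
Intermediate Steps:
r(J) = 0
T(E) = √(3 + E)
M(B) = 3 - 5*√3 (M(B) = 3 - √(3 + 0)*5 = 3 - √3*5 = 3 - 5*√3)
(M(W) + 3*(-1 + 0))² = ((3 - 5*√3) + 3*(-1 + 0))² = ((3 - 5*√3) + 3*(-1))² = ((3 - 5*√3) - 3)² = (-5*√3)² = 75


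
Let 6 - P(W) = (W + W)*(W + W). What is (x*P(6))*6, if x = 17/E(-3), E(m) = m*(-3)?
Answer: -1564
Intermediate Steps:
P(W) = 6 - 4*W**2 (P(W) = 6 - (W + W)*(W + W) = 6 - 2*W*2*W = 6 - 4*W**2)
E(m) = -3*m
x = 17/9 (x = 17/((-3*(-3))) = 17/9 ≈ 1.8889)
(x*P(6))*6 = (17*(6 - 4*6**2)/9)*6 = (17*(6 - 4*36)/9)*6 = (17*(6 - 144)/9)*6 = ((17/9)*(-138))*6 = -782/3*6 = -1564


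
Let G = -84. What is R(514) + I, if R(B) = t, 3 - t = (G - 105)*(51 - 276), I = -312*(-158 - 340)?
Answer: 112854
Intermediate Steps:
I = 155376 (I = -312*(-498) = 155376)
t = -42522 (t = 3 - (-84 - 105)*(51 - 276) = 3 - (-189)*(-225) = 3 - 1*42525 = 3 - 42525 = -42522)
R(B) = -42522
R(514) + I = -42522 + 155376 = 112854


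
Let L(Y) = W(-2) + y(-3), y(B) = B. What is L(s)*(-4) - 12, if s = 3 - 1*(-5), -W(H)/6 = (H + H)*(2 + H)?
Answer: 0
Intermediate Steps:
W(H) = -12*H*(2 + H) (W(H) = -6*(H + H)*(2 + H) = -6*2*H*(2 + H) = -12*H*(2 + H))
s = 8 (s = 3 + 5 = 8)
L(Y) = -3 (L(Y) = -12*(-2)*(2 - 2) - 3 = -12*(-2)*0 - 3 = 0 - 3 = -3)
L(s)*(-4) - 12 = -3*(-4) - 12 = 12 - 12 = 0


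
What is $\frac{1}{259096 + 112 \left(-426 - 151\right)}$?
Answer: $\frac{1}{194472} \approx 5.1421 \cdot 10^{-6}$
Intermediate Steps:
$\frac{1}{259096 + 112 \left(-426 - 151\right)} = \frac{1}{259096 + 112 \left(-577\right)} = \frac{1}{259096 - 64624} = \frac{1}{194472}$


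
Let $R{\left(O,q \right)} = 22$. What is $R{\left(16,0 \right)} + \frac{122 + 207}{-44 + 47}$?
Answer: $\frac{395}{3} \approx 131.67$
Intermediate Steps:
$R{\left(16,0 \right)} + \frac{122 + 207}{-44 + 47} = 22 + \frac{122 + 207}{-44 + 47} = 22 + \frac{329}{3} = \frac{395}{3}$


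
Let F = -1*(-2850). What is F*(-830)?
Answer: -2365500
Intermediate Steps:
F = 2850
F*(-830) = 2850*(-830) = -2365500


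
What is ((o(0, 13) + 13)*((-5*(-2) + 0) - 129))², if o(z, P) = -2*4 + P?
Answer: 4588164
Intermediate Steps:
o(z, P) = -8 + P
((o(0, 13) + 13)*((-5*(-2) + 0) - 129))² = (((-8 + 13) + 13)*((-5*(-2) + 0) - 129))² = ((5 + 13)*((10 + 0) - 129))² = (18*(10 - 129))² = (18*(-119))² = (-2142)² = 4588164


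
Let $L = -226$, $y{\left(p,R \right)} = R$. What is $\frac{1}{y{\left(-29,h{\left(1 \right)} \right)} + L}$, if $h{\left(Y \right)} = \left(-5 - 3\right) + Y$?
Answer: $- \frac{1}{233} \approx -0.0042918$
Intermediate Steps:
$h{\left(Y \right)} = -8 + Y$
$\frac{1}{y{\left(-29,h{\left(1 \right)} \right)} + L} = \frac{1}{\left(-8 + 1\right) - 226} = \frac{1}{-7 - 226} = \frac{1}{-233} = - \frac{1}{233}$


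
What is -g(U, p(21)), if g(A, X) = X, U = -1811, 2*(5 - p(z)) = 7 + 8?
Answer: 5/2 ≈ 2.5000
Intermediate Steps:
p(z) = -5/2 (p(z) = 5 - (7 + 8)/2 = 5 - ½*15 = 5 - 15/2 = -5/2)
-g(U, p(21)) = -1*(-5/2) = 5/2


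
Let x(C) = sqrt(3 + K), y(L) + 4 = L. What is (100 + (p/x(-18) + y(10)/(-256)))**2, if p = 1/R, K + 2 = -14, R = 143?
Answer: 43534320174549/4355473408 - 12797*I*sqrt(13)/118976 ≈ 9995.3 - 0.38781*I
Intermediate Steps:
y(L) = -4 + L
K = -16 (K = -2 - 14 = -16)
x(C) = I*sqrt(13) (x(C) = sqrt(3 - 16) = sqrt(-13) = I*sqrt(13))
p = 1/143 ≈ 0.0069930
(100 + (p/x(-18) + y(10)/(-256)))**2 = (100 + (1/(143*((I*sqrt(13)))) + (-4 + 10)/(-256)))**2 = (100 + ((-I*sqrt(13)/13)/143 + 6*(-1/256)))**2 = (100 + (-I*sqrt(13)/1859 - 3/128))**2 = (100 + (-3/128 - I*sqrt(13)/1859))**2 = (12797/128 - I*sqrt(13)/1859)**2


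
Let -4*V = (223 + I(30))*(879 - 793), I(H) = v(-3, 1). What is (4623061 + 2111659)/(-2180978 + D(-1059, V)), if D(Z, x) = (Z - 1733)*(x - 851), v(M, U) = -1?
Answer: 673472/1352123 ≈ 0.49809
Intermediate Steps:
I(H) = -1
V = -4773 (V = -(223 - 1)*(879 - 793)/4 = -111*86/2 = -¼*19092 = -4773)
D(Z, x) = (-1733 + Z)*(-851 + x)
(4623061 + 2111659)/(-2180978 + D(-1059, V)) = (4623061 + 2111659)/(-2180978 + (1474783 - 1733*(-4773) - 851*(-1059) - 1059*(-4773))) = 6734720/(-2180978 + (1474783 + 8271609 + 901209 + 5054607)) = 6734720/(-2180978 + 15702208) = 6734720/13521230 = 6734720*(1/13521230) = 673472/1352123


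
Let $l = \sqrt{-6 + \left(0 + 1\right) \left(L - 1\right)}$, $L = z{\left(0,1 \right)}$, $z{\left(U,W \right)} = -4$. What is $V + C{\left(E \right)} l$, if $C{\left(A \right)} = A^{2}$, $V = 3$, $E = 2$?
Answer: $3 + 4 i \sqrt{11} \approx 3.0 + 13.266 i$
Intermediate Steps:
$L = -4$
$l = i \sqrt{11}$ ($l = \sqrt{-6 + \left(0 + 1\right) \left(-4 - 1\right)} = \sqrt{-6 + 1 \left(-5\right)} = \sqrt{-6 - 5} = \sqrt{-11} = i \sqrt{11} \approx 3.3166 i$)
$V + C{\left(E \right)} l = 3 + 2^{2} i \sqrt{11} = 3 + 4 i \sqrt{11}$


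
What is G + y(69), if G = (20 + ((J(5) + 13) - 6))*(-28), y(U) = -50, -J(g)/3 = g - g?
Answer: -806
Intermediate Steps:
J(g) = 0 (J(g) = -3*(g - g) = -3*0 = 0)
G = -756 (G = (20 + ((0 + 13) - 6))*(-28) = (20 + (13 - 6))*(-28) = (20 + 7)*(-28) = 27*(-28) = -756)
G + y(69) = -756 - 50 = -806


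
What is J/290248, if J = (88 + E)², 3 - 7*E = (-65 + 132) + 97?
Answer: 4225/290248 ≈ 0.014557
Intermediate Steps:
E = -23 (E = 3/7 - ((-65 + 132) + 97)/7 = 3/7 - (67 + 97)/7 = 3/7 - ⅐*164 = 3/7 - 164/7 = -23)
J = 4225 (J = (88 - 23)² = 65² = 4225)
J/290248 = 4225/290248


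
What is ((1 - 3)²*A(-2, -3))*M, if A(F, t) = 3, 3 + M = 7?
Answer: 48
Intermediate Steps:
M = 4 (M = -3 + 7 = 4)
((1 - 3)²*A(-2, -3))*M = ((1 - 3)²*3)*4 = ((-2)²*3)*4 = (4*3)*4 = 12*4 = 48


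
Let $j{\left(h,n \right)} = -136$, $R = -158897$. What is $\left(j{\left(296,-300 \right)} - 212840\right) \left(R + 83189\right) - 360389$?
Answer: $16123626619$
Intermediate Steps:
$\left(j{\left(296,-300 \right)} - 212840\right) \left(R + 83189\right) - 360389 = \left(-136 - 212840\right) \left(-158897 + 83189\right) - 360389 = \left(-212976\right) \left(-75708\right) - 360389 = 16123987008 - 360389 = 16123626619$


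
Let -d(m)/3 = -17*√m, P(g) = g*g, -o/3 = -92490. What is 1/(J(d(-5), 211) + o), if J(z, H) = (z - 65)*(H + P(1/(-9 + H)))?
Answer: 43914321439982/11679022627575114715 - 1791670568358*I*√5/11679022627575114715 ≈ 3.7601e-6 - 3.4303e-7*I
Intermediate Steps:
o = 277470 (o = -3*(-92490) = 277470)
P(g) = g²
d(m) = 51*√m (d(m) = -(-51)*√m = 51*√m)
J(z, H) = (-65 + z)*(H + (-9 + H)⁻²) (J(z, H) = (z - 65)*(H + (1/(-9 + H))²) = (-65 + z)*(H + (-9 + H)⁻²))
1/(J(d(-5), 211) + o) = 1/((-65 + 51*√(-5) + 211*(-9 + 211)²*(-65 + 51*√(-5)))/(-9 + 211)² + 277470) = 1/((-65 + 51*(I*√5) + 211*202²*(-65 + 51*(I*√5)))/202² + 277470) = 1/((-65 + 51*I*√5 + 211*40804*(-65 + 51*I*√5))/40804 + 277470) = 1/((-65 + 51*I*√5 + (-559626860 + 439091844*I*√5))/40804 + 277470) = 1/((-559626925 + 439091895*I*√5)/40804 + 277470) = 1/((-559626925/40804 + 439091895*I*√5/40804) + 277470) = 1/(10762258955/40804 + 439091895*I*√5/40804)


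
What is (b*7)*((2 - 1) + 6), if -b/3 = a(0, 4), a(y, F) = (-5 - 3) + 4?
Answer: 588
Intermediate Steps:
a(y, F) = -4 (a(y, F) = -8 + 4 = -4)
b = 12 (b = -3*(-4) = 12)
(b*7)*((2 - 1) + 6) = (12*7)*((2 - 1) + 6) = 84*(1 + 6) = 84*7 = 588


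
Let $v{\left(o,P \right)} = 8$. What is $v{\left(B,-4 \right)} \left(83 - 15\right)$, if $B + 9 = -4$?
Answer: $544$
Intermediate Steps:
$B = -13$ ($B = -9 - 4 = -13$)
$v{\left(B,-4 \right)} \left(83 - 15\right) = 8 \left(83 - 15\right) = 8 \cdot 68 = 544$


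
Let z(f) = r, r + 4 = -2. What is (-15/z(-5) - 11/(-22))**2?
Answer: 9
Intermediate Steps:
r = -6 (r = -4 - 2 = -6)
z(f) = -6
(-15/z(-5) - 11/(-22))**2 = (-15/(-6) - 11/(-22))**2 = (-15*(-1/6) - 11*(-1/22))**2 = (5/2 + 1/2)**2 = 3**2 = 9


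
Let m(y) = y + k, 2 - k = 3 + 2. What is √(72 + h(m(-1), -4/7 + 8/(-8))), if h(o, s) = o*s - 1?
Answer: √3787/7 ≈ 8.7912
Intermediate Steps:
k = -3 (k = 2 - (3 + 2) = 2 - 1*5 = 2 - 5 = -3)
m(y) = -3 + y (m(y) = y - 3 = -3 + y)
h(o, s) = -1 + o*s
√(72 + h(m(-1), -4/7 + 8/(-8))) = √(72 + (-1 + (-3 - 1)*(-4/7 + 8/(-8)))) = √(72 + (-1 - 4*(-4*⅐ + 8*(-⅛)))) = √(72 + (-1 - 4*(-4/7 - 1))) = √(72 + (-1 - 4*(-11/7))) = √(72 + (-1 + 44/7)) = √(72 + 37/7) = √(541/7) = √3787/7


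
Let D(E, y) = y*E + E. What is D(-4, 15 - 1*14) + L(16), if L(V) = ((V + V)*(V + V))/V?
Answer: 56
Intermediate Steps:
D(E, y) = E + E*y (D(E, y) = E*y + E = E + E*y)
L(V) = 4*V (L(V) = ((2*V)*(2*V))/V = (4*V**2)/V = 4*V)
D(-4, 15 - 1*14) + L(16) = -4*(1 + (15 - 1*14)) + 4*16 = -4*(1 + (15 - 14)) + 64 = -4*(1 + 1) + 64 = -4*2 + 64 = -8 + 64 = 56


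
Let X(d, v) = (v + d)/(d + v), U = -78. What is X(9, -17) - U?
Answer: 79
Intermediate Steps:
X(d, v) = 1 (X(d, v) = (d + v)/(d + v) = 1)
X(9, -17) - U = 1 - 1*(-78) = 1 + 78 = 79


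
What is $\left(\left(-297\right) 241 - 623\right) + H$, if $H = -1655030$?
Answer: $-1727230$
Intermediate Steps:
$\left(\left(-297\right) 241 - 623\right) + H = \left(\left(-297\right) 241 - 623\right) - 1655030 = \left(-71577 - 623\right) - 1655030 = -72200 - 1655030 = -1727230$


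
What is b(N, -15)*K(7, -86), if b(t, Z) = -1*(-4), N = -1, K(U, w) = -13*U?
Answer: -364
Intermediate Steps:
b(t, Z) = 4
b(N, -15)*K(7, -86) = 4*(-13*7) = 4*(-91) = -364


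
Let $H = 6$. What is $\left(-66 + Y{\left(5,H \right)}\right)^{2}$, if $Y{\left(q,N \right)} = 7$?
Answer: $3481$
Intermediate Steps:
$\left(-66 + Y{\left(5,H \right)}\right)^{2} = \left(-66 + 7\right)^{2} = \left(-59\right)^{2} = 3481$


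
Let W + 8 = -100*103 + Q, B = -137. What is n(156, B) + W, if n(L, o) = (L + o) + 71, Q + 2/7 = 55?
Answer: -71143/7 ≈ -10163.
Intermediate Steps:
Q = 383/7 (Q = -2/7 + 55 = 383/7 ≈ 54.714)
n(L, o) = 71 + L + o
W = -71773/7 (W = -8 + (-100*103 + 383/7) = -8 + (-10300 + 383/7) = -8 - 71717/7 = -71773/7 ≈ -10253.)
n(156, B) + W = (71 + 156 - 137) - 71773/7 = 90 - 71773/7 = -71143/7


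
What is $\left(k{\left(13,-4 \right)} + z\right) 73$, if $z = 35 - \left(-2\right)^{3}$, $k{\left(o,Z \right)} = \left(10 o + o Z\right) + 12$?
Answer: $9709$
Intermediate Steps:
$k{\left(o,Z \right)} = 12 + 10 o + Z o$ ($k{\left(o,Z \right)} = \left(10 o + Z o\right) + 12 = 12 + 10 o + Z o$)
$z = 43$ ($z = 35 - -8 = 35 + 8 = 43$)
$\left(k{\left(13,-4 \right)} + z\right) 73 = \left(\left(12 + 10 \cdot 13 - 52\right) + 43\right) 73 = \left(\left(12 + 130 - 52\right) + 43\right) 73 = \left(90 + 43\right) 73 = 133 \cdot 73 = 9709$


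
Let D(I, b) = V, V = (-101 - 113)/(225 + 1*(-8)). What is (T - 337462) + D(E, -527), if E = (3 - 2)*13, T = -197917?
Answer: -116177457/217 ≈ -5.3538e+5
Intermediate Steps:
E = 13 (E = 1*13 = 13)
V = -214/217 (V = -214/(225 - 8) = -214/217 ≈ -0.98618)
D(I, b) = -214/217
(T - 337462) + D(E, -527) = (-197917 - 337462) - 214/217 = -535379 - 214/217 = -116177457/217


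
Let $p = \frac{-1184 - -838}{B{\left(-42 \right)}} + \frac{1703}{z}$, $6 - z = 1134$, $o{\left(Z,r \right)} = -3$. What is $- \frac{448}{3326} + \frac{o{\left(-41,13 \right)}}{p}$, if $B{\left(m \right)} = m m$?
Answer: $\frac{763894264}{470404495} \approx 1.6239$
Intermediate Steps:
$z = -1128$ ($z = 6 - 1134 = -1128$)
$B{\left(m \right)} = m^{2}$
$p = - \frac{282865}{165816}$ ($p = \frac{-1184 - -838}{\left(-42\right)^{2}} + \frac{1703}{-1128} = \frac{-1184 + 838}{1764} + 1703 \left(- \frac{1}{1128}\right) = \left(-346\right) \frac{1}{1764} - \frac{1703}{1128} = - \frac{173}{882} - \frac{1703}{1128} = - \frac{282865}{165816} \approx -1.7059$)
$- \frac{448}{3326} + \frac{o{\left(-41,13 \right)}}{p} = - \frac{448}{3326} - \frac{3}{- \frac{282865}{165816}} = \left(-448\right) \frac{1}{3326} - - \frac{497448}{282865} = - \frac{224}{1663} + \frac{497448}{282865} = \frac{763894264}{470404495}$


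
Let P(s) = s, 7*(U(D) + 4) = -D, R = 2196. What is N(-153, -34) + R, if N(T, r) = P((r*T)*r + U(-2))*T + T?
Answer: 189443907/7 ≈ 2.7063e+7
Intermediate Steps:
U(D) = -4 - D/7 (U(D) = -4 + (-D)/7 = -4 - D/7)
N(T, r) = T + T*(-26/7 + T*r²) (N(T, r) = ((r*T)*r + (-4 - ⅐*(-2)))*T + T = ((T*r)*r + (-4 + 2/7))*T + T = (T*r² - 26/7)*T + T = (-26/7 + T*r²)*T + T = T*(-26/7 + T*r²) + T = T + T*(-26/7 + T*r²))
N(-153, -34) + R = (⅐)*(-153)*(-19 + 7*(-153)*(-34)²) + 2196 = (⅐)*(-153)*(-19 + 7*(-153)*1156) + 2196 = (⅐)*(-153)*(-19 - 1238076) + 2196 = (⅐)*(-153)*(-1238095) + 2196 = 189428535/7 + 2196 = 189443907/7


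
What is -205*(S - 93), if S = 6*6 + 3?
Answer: 11070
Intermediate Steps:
S = 39 (S = 36 + 3 = 39)
-205*(S - 93) = -205*(39 - 93) = -205*(-54) = 11070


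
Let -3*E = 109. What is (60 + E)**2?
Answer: 5041/9 ≈ 560.11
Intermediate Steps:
E = -109/3 (E = -1/3*109 = -109/3 ≈ -36.333)
(60 + E)**2 = (60 - 109/3)**2 = (71/3)**2 = 5041/9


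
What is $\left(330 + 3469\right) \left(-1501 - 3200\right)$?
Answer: $-17859099$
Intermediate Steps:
$\left(330 + 3469\right) \left(-1501 - 3200\right) = 3799 \left(-1501 - 3200\right) = 3799 \left(-4701\right) = -17859099$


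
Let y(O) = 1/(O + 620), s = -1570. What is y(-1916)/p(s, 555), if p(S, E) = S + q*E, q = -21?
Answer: 1/17139600 ≈ 5.8344e-8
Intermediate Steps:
y(O) = 1/(620 + O)
p(S, E) = S - 21*E
y(-1916)/p(s, 555) = 1/((620 - 1916)*(-1570 - 21*555)) = 1/((-1296)*(-1570 - 11655)) = -1/1296/(-13225) = -1/1296*(-1/13225) = 1/17139600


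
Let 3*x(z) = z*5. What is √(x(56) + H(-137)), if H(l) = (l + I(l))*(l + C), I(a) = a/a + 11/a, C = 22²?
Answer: I*√7960660233/411 ≈ 217.09*I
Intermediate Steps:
C = 484
x(z) = 5*z/3 (x(z) = (z*5)/3 = (5*z)/3 = 5*z/3)
I(a) = 1 + 11/a
H(l) = (484 + l)*(l + (11 + l)/l) (H(l) = (l + (11 + l)/l)*(l + 484) = (l + (11 + l)/l)*(484 + l) = (484 + l)*(l + (11 + l)/l))
√(x(56) + H(-137)) = √((5/3)*56 + (495 + (-137)² + 485*(-137) + 5324/(-137))) = √(280/3 + (495 + 18769 - 66445 + 5324*(-1/137))) = √(280/3 + (495 + 18769 - 66445 - 5324/137)) = √(280/3 - 6469121/137) = √(-19369003/411) = I*√7960660233/411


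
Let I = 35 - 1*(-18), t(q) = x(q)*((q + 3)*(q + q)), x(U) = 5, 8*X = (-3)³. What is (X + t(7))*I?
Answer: 295369/8 ≈ 36921.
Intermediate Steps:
X = -27/8 (X = (⅛)*(-3)³ = (⅛)*(-27) = -27/8 ≈ -3.3750)
t(q) = 10*q*(3 + q) (t(q) = 5*((q + 3)*(q + q)) = 5*((3 + q)*(2*q)) = 5*(2*q*(3 + q)) = 10*q*(3 + q))
I = 53 (I = 35 + 18 = 53)
(X + t(7))*I = (-27/8 + 10*7*(3 + 7))*53 = (-27/8 + 10*7*10)*53 = (-27/8 + 700)*53 = (5573/8)*53 = 295369/8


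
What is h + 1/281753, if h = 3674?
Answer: 1035160523/281753 ≈ 3674.0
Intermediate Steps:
h + 1/281753 = 3674 + 1/281753 = 1035160523/281753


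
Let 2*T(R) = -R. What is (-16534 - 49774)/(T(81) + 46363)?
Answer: -132616/92645 ≈ -1.4314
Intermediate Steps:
T(R) = -R/2 (T(R) = (-R)/2 = -R/2)
(-16534 - 49774)/(T(81) + 46363) = (-16534 - 49774)/(-½*81 + 46363) = -66308/(-81/2 + 46363) = -66308/92645/2 = -66308*2/92645 = -132616/92645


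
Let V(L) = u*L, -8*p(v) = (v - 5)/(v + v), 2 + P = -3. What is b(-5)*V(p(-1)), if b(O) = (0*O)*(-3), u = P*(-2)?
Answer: 0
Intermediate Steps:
P = -5 (P = -2 - 3 = -5)
u = 10 (u = -5*(-2) = 10)
b(O) = 0 (b(O) = 0*(-3) = 0)
p(v) = -(-5 + v)/(16*v) (p(v) = -(v - 5)/(8*(v + v)) = -(-5 + v)/(8*(2*v)) = -(-5 + v)*1/(2*v)/8 = -(-5 + v)/(16*v))
V(L) = 10*L
b(-5)*V(p(-1)) = 0*(10*((1/16)*(5 - 1*(-1))/(-1))) = 0*(10*((1/16)*(-1)*(5 + 1))) = 0*(10*((1/16)*(-1)*6)) = 0*(10*(-3/8)) = 0*(-15/4) = 0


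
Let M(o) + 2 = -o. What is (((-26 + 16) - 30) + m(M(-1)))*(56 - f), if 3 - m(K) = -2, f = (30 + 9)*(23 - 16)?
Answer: 7595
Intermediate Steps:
M(o) = -2 - o
f = 273 (f = 39*7 = 273)
m(K) = 5 (m(K) = 3 - 1*(-2) = 3 + 2 = 5)
(((-26 + 16) - 30) + m(M(-1)))*(56 - f) = (((-26 + 16) - 30) + 5)*(56 - 1*273) = ((-10 - 30) + 5)*(56 - 273) = (-40 + 5)*(-217) = -35*(-217) = 7595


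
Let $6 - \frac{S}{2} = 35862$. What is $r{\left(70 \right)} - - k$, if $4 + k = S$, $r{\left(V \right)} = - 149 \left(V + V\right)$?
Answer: $-92576$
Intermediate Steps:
$S = -71712$ ($S = 12 - 71724 = -71712$)
$r{\left(V \right)} = - 298 V$ ($r{\left(V \right)} = - 149 \cdot 2 V = - 298 V$)
$k = -71716$ ($k = -4 - 71712 = -71716$)
$r{\left(70 \right)} - - k = \left(-298\right) 70 - \left(-1\right) \left(-71716\right) = -20860 - 71716 = -92576$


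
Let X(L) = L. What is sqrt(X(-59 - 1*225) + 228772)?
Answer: 338*sqrt(2) ≈ 478.00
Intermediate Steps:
sqrt(X(-59 - 1*225) + 228772) = sqrt((-59 - 1*225) + 228772) = sqrt((-59 - 225) + 228772) = sqrt(-284 + 228772) = sqrt(228488) = 338*sqrt(2)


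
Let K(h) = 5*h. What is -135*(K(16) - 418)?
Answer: 45630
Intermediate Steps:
-135*(K(16) - 418) = -135*(5*16 - 418) = -135*(80 - 418) = -135*(-338) = 45630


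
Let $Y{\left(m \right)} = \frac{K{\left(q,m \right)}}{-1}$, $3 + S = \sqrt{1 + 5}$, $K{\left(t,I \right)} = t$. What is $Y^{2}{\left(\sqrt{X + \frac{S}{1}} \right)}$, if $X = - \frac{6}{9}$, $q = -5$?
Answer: $25$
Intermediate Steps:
$S = -3 + \sqrt{6}$ ($S = -3 + \sqrt{1 + 5} = -3 + \sqrt{6} \approx -0.55051$)
$X = - \frac{2}{3}$ ($X = \left(-6\right) \frac{1}{9} = - \frac{2}{3} \approx -0.66667$)
$Y{\left(m \right)} = 5$ ($Y{\left(m \right)} = - \frac{5}{-1} = \left(-5\right) \left(-1\right) = 5$)
$Y^{2}{\left(\sqrt{X + \frac{S}{1}} \right)} = 5^{2} = 25$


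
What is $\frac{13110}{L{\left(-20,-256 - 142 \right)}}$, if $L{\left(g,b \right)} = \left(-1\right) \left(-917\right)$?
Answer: $\frac{13110}{917} \approx 14.297$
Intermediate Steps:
$L{\left(g,b \right)} = 917$
$\frac{13110}{L{\left(-20,-256 - 142 \right)}} = \frac{13110}{917}$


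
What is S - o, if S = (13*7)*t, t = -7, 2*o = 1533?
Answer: -2807/2 ≈ -1403.5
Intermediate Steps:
o = 1533/2 (o = (½)*1533 = 1533/2 ≈ 766.50)
S = -637 (S = (13*7)*(-7) = 91*(-7) = -637)
S - o = -637 - 1*1533/2 = -637 - 1533/2 = -2807/2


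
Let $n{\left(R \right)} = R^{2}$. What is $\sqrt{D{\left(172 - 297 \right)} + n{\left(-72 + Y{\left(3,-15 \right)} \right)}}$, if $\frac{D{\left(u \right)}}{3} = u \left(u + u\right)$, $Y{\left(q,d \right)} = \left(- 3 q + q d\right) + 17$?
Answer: $\sqrt{105631} \approx 325.01$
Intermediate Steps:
$Y{\left(q,d \right)} = 17 - 3 q + d q$ ($Y{\left(q,d \right)} = \left(- 3 q + d q\right) + 17 = 17 - 3 q + d q$)
$D{\left(u \right)} = 6 u^{2}$ ($D{\left(u \right)} = 3 u \left(u + u\right) = 3 u 2 u = 3 \cdot 2 u^{2} = 6 u^{2}$)
$\sqrt{D{\left(172 - 297 \right)} + n{\left(-72 + Y{\left(3,-15 \right)} \right)}} = \sqrt{6 \left(172 - 297\right)^{2} + \left(-72 - 37\right)^{2}} = \sqrt{6 \left(-125\right)^{2} + \left(-72 - 37\right)^{2}} = \sqrt{6 \cdot 15625 + \left(-72 - 37\right)^{2}} = \sqrt{93750 + \left(-109\right)^{2}} = \sqrt{93750 + 11881} = \sqrt{105631}$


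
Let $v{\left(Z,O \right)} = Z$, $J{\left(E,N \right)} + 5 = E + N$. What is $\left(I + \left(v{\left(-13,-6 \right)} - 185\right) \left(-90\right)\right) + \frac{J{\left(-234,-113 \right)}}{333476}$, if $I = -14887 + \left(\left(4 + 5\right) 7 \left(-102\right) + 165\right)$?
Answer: $- \frac{25222920}{7579} \approx -3328.0$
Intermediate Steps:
$J{\left(E,N \right)} = -5 + E + N$ ($J{\left(E,N \right)} = -5 + \left(E + N\right) = -5 + E + N$)
$I = -21148$ ($I = -14887 + \left(9 \cdot 7 \left(-102\right) + 165\right) = -14887 + \left(63 \left(-102\right) + 165\right) = -14887 + \left(-6426 + 165\right) = -14887 - 6261 = -21148$)
$\left(I + \left(v{\left(-13,-6 \right)} - 185\right) \left(-90\right)\right) + \frac{J{\left(-234,-113 \right)}}{333476} = \left(-21148 + \left(-13 - 185\right) \left(-90\right)\right) + \frac{-5 - 234 - 113}{333476} = \left(-21148 - -17820\right) - \frac{8}{7579} = \left(-21148 + 17820\right) - \frac{8}{7579} = -3328 - \frac{8}{7579} = - \frac{25222920}{7579}$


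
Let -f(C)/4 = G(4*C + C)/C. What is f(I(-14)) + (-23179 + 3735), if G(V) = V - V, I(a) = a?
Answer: -19444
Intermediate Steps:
G(V) = 0
f(C) = 0 (f(C) = -0/C = -4*0 = 0)
f(I(-14)) + (-23179 + 3735) = 0 + (-23179 + 3735) = 0 - 19444 = -19444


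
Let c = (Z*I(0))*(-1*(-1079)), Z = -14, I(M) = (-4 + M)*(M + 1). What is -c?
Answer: -60424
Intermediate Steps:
I(M) = (1 + M)*(-4 + M) (I(M) = (-4 + M)*(1 + M) = (1 + M)*(-4 + M))
c = 60424 (c = (-14*(-4 + 0**2 - 3*0))*(-1*(-1079)) = -14*(-4 + 0 + 0)*1079 = -14*(-4)*1079 = 56*1079 = 60424)
-c = -1*60424 = -60424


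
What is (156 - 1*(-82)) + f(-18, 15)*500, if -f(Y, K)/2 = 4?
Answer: -3762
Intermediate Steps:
f(Y, K) = -8 (f(Y, K) = -2*4 = -8)
(156 - 1*(-82)) + f(-18, 15)*500 = (156 - 1*(-82)) - 8*500 = (156 + 82) - 4000 = 238 - 4000 = -3762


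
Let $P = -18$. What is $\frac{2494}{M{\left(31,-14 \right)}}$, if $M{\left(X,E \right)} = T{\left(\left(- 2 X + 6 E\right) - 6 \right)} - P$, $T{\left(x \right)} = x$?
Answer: $- \frac{1247}{67} \approx -18.612$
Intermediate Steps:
$M{\left(X,E \right)} = 12 - 2 X + 6 E$ ($M{\left(X,E \right)} = \left(\left(- 2 X + 6 E\right) - 6\right) - -18 = \left(-6 - 2 X + 6 E\right) + 18 = 12 - 2 X + 6 E$)
$\frac{2494}{M{\left(31,-14 \right)}} = \frac{2494}{12 - 62 + 6 \left(-14\right)} = \frac{2494}{12 - 62 - 84} = \frac{2494}{-134} = 2494 \left(- \frac{1}{134}\right) = - \frac{1247}{67}$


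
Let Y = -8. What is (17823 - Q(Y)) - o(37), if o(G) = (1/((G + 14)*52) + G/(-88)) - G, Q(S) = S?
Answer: 1042515101/58344 ≈ 17868.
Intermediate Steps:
o(G) = -89*G/88 + 1/(52*(14 + G)) (o(G) = ((1/52)/(14 + G) + G*(-1/88)) - G = (1/(52*(14 + G)) - G/88) - G = (-G/88 + 1/(52*(14 + G))) - G = -89*G/88 + 1/(52*(14 + G)))
(17823 - Q(Y)) - o(37) = (17823 - 1*(-8)) - (22 - 16198*37 - 1157*37**2)/(1144*(14 + 37)) = (17823 + 8) - (22 - 599326 - 1157*1369)/(1144*51) = 17831 - (22 - 599326 - 1583933)/(1144*51) = 17831 - (-2183237)/(1144*51) = 17831 - 1*(-2183237/58344) = 17831 + 2183237/58344 = 1042515101/58344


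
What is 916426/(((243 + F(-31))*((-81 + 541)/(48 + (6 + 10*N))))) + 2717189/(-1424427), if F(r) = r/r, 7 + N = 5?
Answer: 11019502148827/39969421620 ≈ 275.70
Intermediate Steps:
N = -2 (N = -7 + 5 = -2)
F(r) = 1
916426/(((243 + F(-31))*((-81 + 541)/(48 + (6 + 10*N))))) + 2717189/(-1424427) = 916426/(((243 + 1)*((-81 + 541)/(48 + (6 + 10*(-2)))))) + 2717189/(-1424427) = 916426/((244*(460/(48 + (6 - 20))))) + 2717189*(-1/1424427) = 916426/((244*(460/(48 - 14)))) - 2717189/1424427 = 916426/((244*(460/34))) - 2717189/1424427 = 916426/((244*(460*(1/34)))) - 2717189/1424427 = 916426/((244*(230/17))) - 2717189/1424427 = 916426/(56120/17) - 2717189/1424427 = 916426*(17/56120) - 2717189/1424427 = 7789621/28060 - 2717189/1424427 = 11019502148827/39969421620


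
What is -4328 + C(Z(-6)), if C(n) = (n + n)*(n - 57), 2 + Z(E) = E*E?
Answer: -5892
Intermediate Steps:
Z(E) = -2 + E**2 (Z(E) = -2 + E*E = -2 + E**2)
C(n) = 2*n*(-57 + n) (C(n) = (2*n)*(-57 + n) = 2*n*(-57 + n))
-4328 + C(Z(-6)) = -4328 + 2*(-2 + (-6)**2)*(-57 + (-2 + (-6)**2)) = -4328 + 2*(-2 + 36)*(-57 + (-2 + 36)) = -4328 + 2*34*(-57 + 34) = -4328 + 2*34*(-23) = -4328 - 1564 = -5892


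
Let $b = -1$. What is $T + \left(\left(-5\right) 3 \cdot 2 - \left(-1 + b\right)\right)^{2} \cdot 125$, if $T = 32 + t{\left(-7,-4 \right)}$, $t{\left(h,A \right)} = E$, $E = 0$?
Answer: $98032$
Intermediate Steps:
$t{\left(h,A \right)} = 0$
$T = 32$ ($T = 32 + 0 = 32$)
$T + \left(\left(-5\right) 3 \cdot 2 - \left(-1 + b\right)\right)^{2} \cdot 125 = 32 + \left(\left(-5\right) 3 \cdot 2 + \left(1 - -1\right)\right)^{2} \cdot 125 = 32 + \left(\left(-15\right) 2 + \left(1 + 1\right)\right)^{2} \cdot 125 = 32 + \left(-30 + 2\right)^{2} \cdot 125 = 32 + \left(-28\right)^{2} \cdot 125 = 32 + 784 \cdot 125 = 32 + 98000 = 98032$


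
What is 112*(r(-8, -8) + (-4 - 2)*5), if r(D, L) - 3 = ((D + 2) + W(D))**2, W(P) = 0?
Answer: 1008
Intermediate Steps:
r(D, L) = 3 + (2 + D)**2 (r(D, L) = 3 + ((D + 2) + 0)**2 = 3 + ((2 + D) + 0)**2 = 3 + (2 + D)**2)
112*(r(-8, -8) + (-4 - 2)*5) = 112*((3 + (2 - 8)**2) + (-4 - 2)*5) = 112*((3 + (-6)**2) - 6*5) = 112*((3 + 36) - 30) = 112*(39 - 30) = 112*9 = 1008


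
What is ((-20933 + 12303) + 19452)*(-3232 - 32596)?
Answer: -387730616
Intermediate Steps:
((-20933 + 12303) + 19452)*(-3232 - 32596) = (-8630 + 19452)*(-35828) = 10822*(-35828) = -387730616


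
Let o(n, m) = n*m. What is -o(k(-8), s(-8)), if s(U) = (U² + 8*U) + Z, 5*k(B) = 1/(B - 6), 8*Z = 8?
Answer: 1/70 ≈ 0.014286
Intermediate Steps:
Z = 1 (Z = (⅛)*8 = 1)
k(B) = 1/(5*(-6 + B)) (k(B) = 1/(5*(B - 6)) = 1/(5*(-6 + B)))
s(U) = 1 + U² + 8*U (s(U) = (U² + 8*U) + 1 = 1 + U² + 8*U)
o(n, m) = m*n
-o(k(-8), s(-8)) = -(1 + (-8)² + 8*(-8))*1/(5*(-6 - 8)) = -(1 + 64 - 64)*(⅕)/(-14) = -(⅕)*(-1/14) = -(-1)/70 = -1*(-1/70) = 1/70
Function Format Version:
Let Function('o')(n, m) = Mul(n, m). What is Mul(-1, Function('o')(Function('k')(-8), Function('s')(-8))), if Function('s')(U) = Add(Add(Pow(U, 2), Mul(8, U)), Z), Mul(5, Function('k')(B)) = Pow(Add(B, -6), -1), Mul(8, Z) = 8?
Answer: Rational(1, 70) ≈ 0.014286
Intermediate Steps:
Z = 1 (Z = Mul(Rational(1, 8), 8) = 1)
Function('k')(B) = Mul(Rational(1, 5), Pow(Add(-6, B), -1)) (Function('k')(B) = Mul(Rational(1, 5), Pow(Add(B, -6), -1)) = Mul(Rational(1, 5), Pow(Add(-6, B), -1)))
Function('s')(U) = Add(1, Pow(U, 2), Mul(8, U)) (Function('s')(U) = Add(Add(Pow(U, 2), Mul(8, U)), 1) = Add(1, Pow(U, 2), Mul(8, U)))
Function('o')(n, m) = Mul(m, n)
Mul(-1, Function('o')(Function('k')(-8), Function('s')(-8))) = Mul(-1, Mul(Add(1, Pow(-8, 2), Mul(8, -8)), Mul(Rational(1, 5), Pow(Add(-6, -8), -1)))) = Mul(-1, Mul(Add(1, 64, -64), Mul(Rational(1, 5), Pow(-14, -1)))) = Mul(-1, Mul(1, Mul(Rational(1, 5), Rational(-1, 14)))) = Mul(-1, Mul(1, Rational(-1, 70))) = Mul(-1, Rational(-1, 70)) = Rational(1, 70)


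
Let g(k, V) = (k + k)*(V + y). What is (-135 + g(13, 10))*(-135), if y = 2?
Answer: -23895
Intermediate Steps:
g(k, V) = 2*k*(2 + V) (g(k, V) = (k + k)*(V + 2) = (2*k)*(2 + V) = 2*k*(2 + V))
(-135 + g(13, 10))*(-135) = (-135 + 2*13*(2 + 10))*(-135) = (-135 + 2*13*12)*(-135) = (-135 + 312)*(-135) = 177*(-135) = -23895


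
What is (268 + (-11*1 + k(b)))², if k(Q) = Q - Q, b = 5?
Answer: 66049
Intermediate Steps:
k(Q) = 0
(268 + (-11*1 + k(b)))² = (268 + (-11*1 + 0))² = (268 + (-11 + 0))² = (268 - 11)² = 257² = 66049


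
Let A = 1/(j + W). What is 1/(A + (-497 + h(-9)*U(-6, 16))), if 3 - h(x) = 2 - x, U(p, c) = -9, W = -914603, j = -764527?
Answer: -1679130/713630251 ≈ -0.0023529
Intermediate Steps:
h(x) = 1 + x (h(x) = 3 - (2 - x) = 3 + (-2 + x) = 1 + x)
A = -1/1679130 (A = 1/(-764527 - 914603) = 1/(-1679130) = -1/1679130 ≈ -5.9555e-7)
1/(A + (-497 + h(-9)*U(-6, 16))) = 1/(-1/1679130 + (-497 + (1 - 9)*(-9))) = 1/(-1/1679130 + (-497 - 8*(-9))) = 1/(-1/1679130 + (-497 + 72)) = 1/(-1/1679130 - 425) = 1/(-713630251/1679130) = -1679130/713630251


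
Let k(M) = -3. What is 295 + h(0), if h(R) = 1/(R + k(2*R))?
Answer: 884/3 ≈ 294.67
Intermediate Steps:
h(R) = 1/(-3 + R) (h(R) = 1/(R - 3) = 1/(-3 + R))
295 + h(0) = 295 + 1/(-3 + 0) = 295 + 1/(-3) = 295 - ⅓ = 884/3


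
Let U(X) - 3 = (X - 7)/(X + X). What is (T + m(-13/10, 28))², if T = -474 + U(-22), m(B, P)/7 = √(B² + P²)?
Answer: 12570418029/48400 - 28973*√78569/44 ≈ 75147.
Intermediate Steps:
U(X) = 3 + (-7 + X)/(2*X) (U(X) = 3 + (X - 7)/(X + X) = 3 + (-7 + X)/((2*X)) = 3 + (-7 + X)*(1/(2*X)) = 3 + (-7 + X)/(2*X))
m(B, P) = 7*√(B² + P²)
T = -20695/44 (T = -474 + (7/2)*(-1 - 22)/(-22) = -474 + (7/2)*(-1/22)*(-23) = -474 + 161/44 = -20695/44 ≈ -470.34)
(T + m(-13/10, 28))² = (-20695/44 + 7*√((-13/10)² + 28²))² = (-20695/44 + 7*√((-13*⅒)² + 784))² = (-20695/44 + 7*√((-13/10)² + 784))² = (-20695/44 + 7*√(169/100 + 784))² = (-20695/44 + 7*√(78569/100))² = (-20695/44 + 7*(√78569/10))² = (-20695/44 + 7*√78569/10)²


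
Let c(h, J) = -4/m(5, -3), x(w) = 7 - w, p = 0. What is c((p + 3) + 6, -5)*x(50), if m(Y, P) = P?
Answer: -172/3 ≈ -57.333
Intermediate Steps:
c(h, J) = 4/3 (c(h, J) = -4/(-3) = -4*(-1/3) = 4/3)
c((p + 3) + 6, -5)*x(50) = 4*(7 - 1*50)/3 = 4*(7 - 50)/3 = (4/3)*(-43) = -172/3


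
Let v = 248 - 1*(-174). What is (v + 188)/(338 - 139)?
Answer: 610/199 ≈ 3.0653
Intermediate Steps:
v = 422 (v = 248 + 174 = 422)
(v + 188)/(338 - 139) = (422 + 188)/(338 - 139) = 610/199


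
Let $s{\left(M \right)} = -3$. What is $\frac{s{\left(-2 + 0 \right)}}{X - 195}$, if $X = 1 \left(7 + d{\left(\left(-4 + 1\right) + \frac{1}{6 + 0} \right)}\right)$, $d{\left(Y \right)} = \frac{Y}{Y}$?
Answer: $\frac{3}{187} \approx 0.016043$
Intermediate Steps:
$d{\left(Y \right)} = 1$
$X = 8$ ($X = 1 \left(7 + 1\right) = 1 \cdot 8 = 8$)
$\frac{s{\left(-2 + 0 \right)}}{X - 195} = \frac{1}{8 - 195} \left(-3\right) = \frac{1}{-187} \left(-3\right) = \left(- \frac{1}{187}\right) \left(-3\right) = \frac{3}{187}$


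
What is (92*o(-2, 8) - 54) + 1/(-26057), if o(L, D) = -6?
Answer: -15790543/26057 ≈ -606.00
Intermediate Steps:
(92*o(-2, 8) - 54) + 1/(-26057) = (92*(-6) - 54) + 1/(-26057) = (-552 - 54) - 1/26057 = -606 - 1/26057 = -15790543/26057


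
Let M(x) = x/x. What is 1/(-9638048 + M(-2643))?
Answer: -1/9638047 ≈ -1.0376e-7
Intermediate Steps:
M(x) = 1
1/(-9638048 + M(-2643)) = 1/(-9638048 + 1) = 1/(-9638047) = -1/9638047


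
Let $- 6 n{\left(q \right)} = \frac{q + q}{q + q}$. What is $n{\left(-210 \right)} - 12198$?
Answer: $- \frac{73189}{6} \approx -12198.0$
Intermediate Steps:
$n{\left(q \right)} = - \frac{1}{6}$ ($n{\left(q \right)} = - \frac{\left(q + q\right) \frac{1}{q + q}}{6} = - \frac{2 q \frac{1}{2 q}}{6} = \left(- \frac{1}{6}\right) 1 = - \frac{1}{6}$)
$n{\left(-210 \right)} - 12198 = - \frac{1}{6} - 12198 = - \frac{73189}{6}$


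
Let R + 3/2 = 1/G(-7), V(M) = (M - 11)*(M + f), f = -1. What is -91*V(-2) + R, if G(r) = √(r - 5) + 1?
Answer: (-14202*√3 + 7099*I)/(2*(-I + 2*√3)) ≈ -3550.4 - 0.26647*I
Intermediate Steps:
G(r) = 1 + √(-5 + r) (G(r) = √(-5 + r) + 1 = 1 + √(-5 + r))
V(M) = (-1 + M)*(-11 + M) (V(M) = (M - 11)*(M - 1) = (-11 + M)*(-1 + M) = (-1 + M)*(-11 + M))
R = -3/2 + 1/(1 + 2*I*√3) (R = -3/2 + 1/(1 + √(-5 - 7)) = -3/2 + 1/(1 + √(-12)) = -3/2 + 1/(1 + 2*I*√3) ≈ -1.4231 - 0.26647*I)
-91*V(-2) + R = -91*(11 + (-2)² - 12*(-2)) + (I - 6*√3)/(2*(-I + 2*√3)) = -91*(11 + 4 + 24) + (I - 6*√3)/(2*(-I + 2*√3)) = -91*39 + (I - 6*√3)/(2*(-I + 2*√3)) = -3549 + (I - 6*√3)/(2*(-I + 2*√3))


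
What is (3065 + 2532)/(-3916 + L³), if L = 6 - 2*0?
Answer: -5597/3700 ≈ -1.5127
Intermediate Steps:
L = 6 (L = 6 + 0 = 6)
(3065 + 2532)/(-3916 + L³) = (3065 + 2532)/(-3916 + 6³) = 5597/(-3916 + 216) = 5597/(-3700) = 5597*(-1/3700) = -5597/3700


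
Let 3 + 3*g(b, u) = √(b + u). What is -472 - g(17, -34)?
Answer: -471 - I*√17/3 ≈ -471.0 - 1.3744*I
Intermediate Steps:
g(b, u) = -1 + √(b + u)/3
-472 - g(17, -34) = -472 - (-1 + √(17 - 34)/3) = -472 - (-1 + √(-17)/3) = -472 - (-1 + (I*√17)/3) = -472 - (-1 + I*√17/3) = -472 + (1 - I*√17/3) = -471 - I*√17/3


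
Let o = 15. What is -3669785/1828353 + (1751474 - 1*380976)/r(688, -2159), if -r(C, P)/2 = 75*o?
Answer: -419001857674/685632375 ≈ -611.12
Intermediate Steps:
r(C, P) = -2250 (r(C, P) = -150*15 = -2*1125 = -2250)
-3669785/1828353 + (1751474 - 1*380976)/r(688, -2159) = -3669785/1828353 + (1751474 - 1*380976)/(-2250) = -3669785*1/1828353 + (1751474 - 380976)*(-1/2250) = -3669785/1828353 + 1370498*(-1/2250) = -3669785/1828353 - 685249/1125 = -419001857674/685632375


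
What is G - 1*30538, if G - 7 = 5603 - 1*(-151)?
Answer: -24777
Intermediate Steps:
G = 5761 (G = 7 + (5603 - 1*(-151)) = 7 + (5603 + 151) = 7 + 5754 = 5761)
G - 1*30538 = 5761 - 1*30538 = 5761 - 30538 = -24777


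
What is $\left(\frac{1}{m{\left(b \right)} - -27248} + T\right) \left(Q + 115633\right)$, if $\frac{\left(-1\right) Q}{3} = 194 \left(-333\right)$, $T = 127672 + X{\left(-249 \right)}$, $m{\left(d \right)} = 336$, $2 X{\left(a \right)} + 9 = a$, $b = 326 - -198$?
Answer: $\frac{1088651615060607}{27584} \approx 3.9467 \cdot 10^{10}$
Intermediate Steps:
$b = 524$ ($b = 326 + 198 = 524$)
$X{\left(a \right)} = - \frac{9}{2} + \frac{a}{2}$
$T = 127543$ ($T = 127672 + \left(- \frac{9}{2} + \frac{1}{2} \left(-249\right)\right) = 127672 - 129 = 127543$)
$Q = 193806$ ($Q = - 3 \cdot 194 \left(-333\right) = \left(-3\right) \left(-64602\right) = 193806$)
$\left(\frac{1}{m{\left(b \right)} - -27248} + T\right) \left(Q + 115633\right) = \left(\frac{1}{336 - -27248} + 127543\right) \left(193806 + 115633\right) = \left(\frac{1}{336 + 27248} + 127543\right) 309439 = \left(\frac{1}{27584} + 127543\right) 309439 = \frac{3518146113}{27584} \cdot 309439 = \frac{1088651615060607}{27584}$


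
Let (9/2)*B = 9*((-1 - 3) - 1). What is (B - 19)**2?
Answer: 841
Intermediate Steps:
B = -10 (B = 2*(9*((-1 - 3) - 1))/9 = 2*(9*(-4 - 1))/9 = 2*(9*(-5))/9 = (2/9)*(-45) = -10)
(B - 19)**2 = (-10 - 19)**2 = (-29)**2 = 841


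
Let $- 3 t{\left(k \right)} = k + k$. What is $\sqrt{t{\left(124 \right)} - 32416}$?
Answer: $\frac{2 i \sqrt{73122}}{3} \approx 180.27 i$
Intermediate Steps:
$t{\left(k \right)} = - \frac{2 k}{3}$ ($t{\left(k \right)} = - \frac{k + k}{3} = - \frac{2 k}{3}$)
$\sqrt{t{\left(124 \right)} - 32416} = \sqrt{\left(- \frac{2}{3}\right) 124 - 32416} = \sqrt{- \frac{248}{3} - 32416} = \sqrt{- \frac{97496}{3}} = \frac{2 i \sqrt{73122}}{3}$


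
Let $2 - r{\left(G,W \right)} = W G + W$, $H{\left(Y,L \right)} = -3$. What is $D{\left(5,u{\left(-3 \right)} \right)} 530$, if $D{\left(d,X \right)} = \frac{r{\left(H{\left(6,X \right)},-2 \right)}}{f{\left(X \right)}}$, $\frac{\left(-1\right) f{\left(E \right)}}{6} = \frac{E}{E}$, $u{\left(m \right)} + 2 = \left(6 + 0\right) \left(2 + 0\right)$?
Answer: $\frac{530}{3} \approx 176.67$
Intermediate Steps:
$r{\left(G,W \right)} = 2 - W - G W$ ($r{\left(G,W \right)} = 2 - \left(W G + W\right) = 2 - \left(G W + W\right) = 2 - \left(W + G W\right) = 2 - W - G W$)
$u{\left(m \right)} = 10$ ($u{\left(m \right)} = -2 + \left(6 + 0\right) \left(2 + 0\right) = -2 + 6 \cdot 2 = -2 + 12 = 10$)
$f{\left(E \right)} = -6$ ($f{\left(E \right)} = - 6 \frac{E}{E} = \left(-6\right) 1 = -6$)
$D{\left(d,X \right)} = \frac{1}{3}$ ($D{\left(d,X \right)} = \frac{2 - -2 - \left(-3\right) \left(-2\right)}{-6} = \left(2 + 2 - 6\right) \left(- \frac{1}{6}\right) = \left(-2\right) \left(- \frac{1}{6}\right) = \frac{1}{3}$)
$D{\left(5,u{\left(-3 \right)} \right)} 530 = \frac{1}{3} \cdot 530 = \frac{530}{3}$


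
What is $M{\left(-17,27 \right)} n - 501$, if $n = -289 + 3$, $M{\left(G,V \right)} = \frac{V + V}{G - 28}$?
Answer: $- \frac{789}{5} \approx -157.8$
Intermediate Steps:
$M{\left(G,V \right)} = \frac{2 V}{-28 + G}$
$n = -286$
$M{\left(-17,27 \right)} n - 501 = 2 \cdot 27 \frac{1}{-28 - 17} \left(-286\right) - 501 = 2 \cdot 27 \frac{1}{-45} \left(-286\right) - 501 = 2 \cdot 27 \left(- \frac{1}{45}\right) \left(-286\right) - 501 = \left(- \frac{6}{5}\right) \left(-286\right) - 501 = \frac{1716}{5} - 501 = - \frac{789}{5}$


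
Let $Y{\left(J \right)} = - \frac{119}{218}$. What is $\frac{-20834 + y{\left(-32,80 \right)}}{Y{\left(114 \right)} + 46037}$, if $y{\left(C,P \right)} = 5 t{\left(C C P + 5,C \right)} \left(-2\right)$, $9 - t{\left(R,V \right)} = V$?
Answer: $- \frac{4631192}{10035947} \approx -0.46146$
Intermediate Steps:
$t{\left(R,V \right)} = 9 - V$
$Y{\left(J \right)} = - \frac{119}{218}$ ($Y{\left(J \right)} = \left(-119\right) \frac{1}{218} = - \frac{119}{218}$)
$y{\left(C,P \right)} = -90 + 10 C$ ($y{\left(C,P \right)} = 5 \left(9 - C\right) \left(-2\right) = \left(45 - 5 C\right) \left(-2\right) = -90 + 10 C$)
$\frac{-20834 + y{\left(-32,80 \right)}}{Y{\left(114 \right)} + 46037} = \frac{-20834 + \left(-90 + 10 \left(-32\right)\right)}{- \frac{119}{218} + 46037} = \frac{-20834 - 410}{\frac{10035947}{218}} = \left(-20834 - 410\right) \frac{218}{10035947} = \left(-21244\right) \frac{218}{10035947} = - \frac{4631192}{10035947}$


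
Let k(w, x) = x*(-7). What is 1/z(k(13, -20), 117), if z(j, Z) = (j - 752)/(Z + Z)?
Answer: -13/34 ≈ -0.38235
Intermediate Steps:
k(w, x) = -7*x
z(j, Z) = (-752 + j)/(2*Z) (z(j, Z) = (-752 + j)/((2*Z)) = (-752 + j)*(1/(2*Z)) = (-752 + j)/(2*Z))
1/z(k(13, -20), 117) = 1/((1/2)*(-752 - 7*(-20))/117) = 1/((1/2)*(1/117)*(-752 + 140)) = 1/((1/2)*(1/117)*(-612)) = 1/(-34/13) = -13/34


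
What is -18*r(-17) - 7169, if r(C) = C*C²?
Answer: 81265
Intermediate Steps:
r(C) = C³
-18*r(-17) - 7169 = -18*(-17)³ - 7169 = -18*(-4913) - 7169 = 88434 - 7169 = 81265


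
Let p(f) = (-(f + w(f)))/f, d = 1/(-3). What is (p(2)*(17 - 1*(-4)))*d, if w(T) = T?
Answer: 14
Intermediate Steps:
d = -1/3 ≈ -0.33333
p(f) = -2 (p(f) = (-(f + f))/f = (-2*f)/f = -2)
(p(2)*(17 - 1*(-4)))*d = -2*(17 - 1*(-4))*(-1/3) = -2*(17 + 4)*(-1/3) = -2*21*(-1/3) = -42*(-1/3) = 14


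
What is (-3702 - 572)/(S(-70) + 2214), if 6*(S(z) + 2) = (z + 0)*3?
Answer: -4274/2177 ≈ -1.9633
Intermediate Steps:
S(z) = -2 + z/2 (S(z) = -2 + ((z + 0)*3)/6 = -2 + (z*3)/6 = -2 + (3*z)/6 = -2 + z/2)
(-3702 - 572)/(S(-70) + 2214) = (-3702 - 572)/((-2 + (½)*(-70)) + 2214) = -4274/((-2 - 35) + 2214) = -4274/(-37 + 2214) = -4274/2177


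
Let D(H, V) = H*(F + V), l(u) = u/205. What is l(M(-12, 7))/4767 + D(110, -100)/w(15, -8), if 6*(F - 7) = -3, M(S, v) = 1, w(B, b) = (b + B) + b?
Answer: 10050861976/977235 ≈ 10285.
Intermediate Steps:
w(B, b) = B + 2*b (w(B, b) = (B + b) + b = B + 2*b)
F = 13/2 (F = 7 + (⅙)*(-3) = 7 - ½ = 13/2 ≈ 6.5000)
l(u) = u/205 (l(u) = u*(1/205) = u/205)
D(H, V) = H*(13/2 + V)
l(M(-12, 7))/4767 + D(110, -100)/w(15, -8) = ((1/205)*1)/4767 + ((½)*110*(13 + 2*(-100)))/(15 + 2*(-8)) = (1/205)*(1/4767) + ((½)*110*(13 - 200))/(15 - 16) = 1/977235 + ((½)*110*(-187))/(-1) = 1/977235 - 10285*(-1) = 1/977235 + 10285 = 10050861976/977235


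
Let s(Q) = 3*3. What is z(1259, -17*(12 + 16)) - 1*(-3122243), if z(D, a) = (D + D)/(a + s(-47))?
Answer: 1458084963/467 ≈ 3.1222e+6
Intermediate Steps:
s(Q) = 9
z(D, a) = 2*D/(9 + a) (z(D, a) = (D + D)/(a + 9) = (2*D)/(9 + a) = 2*D/(9 + a))
z(1259, -17*(12 + 16)) - 1*(-3122243) = 2*1259/(9 - 17*(12 + 16)) - 1*(-3122243) = 2*1259/(9 - 17*28) + 3122243 = 2*1259/(9 - 476) + 3122243 = 2*1259/(-467) + 3122243 = 2*1259*(-1/467) + 3122243 = -2518/467 + 3122243 = 1458084963/467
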